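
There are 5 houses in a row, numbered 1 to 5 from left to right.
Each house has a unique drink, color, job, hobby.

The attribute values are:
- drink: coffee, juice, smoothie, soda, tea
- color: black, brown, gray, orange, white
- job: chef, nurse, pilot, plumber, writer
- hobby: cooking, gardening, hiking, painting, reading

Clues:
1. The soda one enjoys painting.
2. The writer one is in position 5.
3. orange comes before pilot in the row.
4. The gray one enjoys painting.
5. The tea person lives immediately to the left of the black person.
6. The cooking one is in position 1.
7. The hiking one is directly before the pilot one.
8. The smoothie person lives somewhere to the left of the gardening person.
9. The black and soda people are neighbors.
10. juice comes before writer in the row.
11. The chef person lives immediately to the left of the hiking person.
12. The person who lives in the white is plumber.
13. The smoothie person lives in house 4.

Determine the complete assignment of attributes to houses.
Solution:

House | Drink | Color | Job | Hobby
-----------------------------------
  1   | tea | orange | chef | cooking
  2   | juice | black | nurse | hiking
  3   | soda | gray | pilot | painting
  4   | smoothie | white | plumber | reading
  5   | coffee | brown | writer | gardening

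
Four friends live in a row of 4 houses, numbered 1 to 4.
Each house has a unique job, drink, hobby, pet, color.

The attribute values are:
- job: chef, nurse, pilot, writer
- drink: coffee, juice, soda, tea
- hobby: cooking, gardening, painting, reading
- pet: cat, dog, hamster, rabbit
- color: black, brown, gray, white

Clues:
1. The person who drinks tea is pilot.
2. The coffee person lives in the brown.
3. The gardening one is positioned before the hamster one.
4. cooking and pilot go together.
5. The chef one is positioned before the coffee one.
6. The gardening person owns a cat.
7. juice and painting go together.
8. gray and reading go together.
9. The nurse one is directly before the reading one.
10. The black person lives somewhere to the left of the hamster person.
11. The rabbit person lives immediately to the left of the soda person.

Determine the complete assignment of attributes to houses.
Solution:

House | Job | Drink | Hobby | Pet | Color
-----------------------------------------
  1   | nurse | juice | painting | rabbit | black
  2   | chef | soda | reading | dog | gray
  3   | writer | coffee | gardening | cat | brown
  4   | pilot | tea | cooking | hamster | white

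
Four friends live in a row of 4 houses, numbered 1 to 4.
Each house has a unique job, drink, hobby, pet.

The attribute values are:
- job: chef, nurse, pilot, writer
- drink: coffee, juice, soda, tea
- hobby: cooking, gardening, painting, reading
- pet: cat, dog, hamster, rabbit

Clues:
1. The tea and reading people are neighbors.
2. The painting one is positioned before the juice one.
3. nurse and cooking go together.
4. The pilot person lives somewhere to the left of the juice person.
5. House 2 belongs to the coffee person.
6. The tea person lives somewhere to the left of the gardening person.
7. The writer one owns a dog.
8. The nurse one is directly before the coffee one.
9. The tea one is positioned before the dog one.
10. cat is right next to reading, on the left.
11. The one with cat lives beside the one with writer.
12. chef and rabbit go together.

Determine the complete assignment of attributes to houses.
Solution:

House | Job | Drink | Hobby | Pet
---------------------------------
  1   | nurse | tea | cooking | cat
  2   | writer | coffee | reading | dog
  3   | pilot | soda | painting | hamster
  4   | chef | juice | gardening | rabbit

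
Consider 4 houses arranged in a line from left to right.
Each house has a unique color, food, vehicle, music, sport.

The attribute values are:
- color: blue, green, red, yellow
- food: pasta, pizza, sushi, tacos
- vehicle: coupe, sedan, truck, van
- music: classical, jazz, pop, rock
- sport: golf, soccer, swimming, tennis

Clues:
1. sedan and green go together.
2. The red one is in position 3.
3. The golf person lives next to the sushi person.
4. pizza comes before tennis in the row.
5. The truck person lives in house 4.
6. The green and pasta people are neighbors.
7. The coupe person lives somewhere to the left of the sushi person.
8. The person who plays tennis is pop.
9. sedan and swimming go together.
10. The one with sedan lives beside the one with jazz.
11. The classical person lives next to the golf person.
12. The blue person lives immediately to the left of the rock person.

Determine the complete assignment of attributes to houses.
Solution:

House | Color | Food | Vehicle | Music | Sport
----------------------------------------------
  1   | green | pizza | sedan | classical | swimming
  2   | blue | pasta | coupe | jazz | golf
  3   | red | sushi | van | rock | soccer
  4   | yellow | tacos | truck | pop | tennis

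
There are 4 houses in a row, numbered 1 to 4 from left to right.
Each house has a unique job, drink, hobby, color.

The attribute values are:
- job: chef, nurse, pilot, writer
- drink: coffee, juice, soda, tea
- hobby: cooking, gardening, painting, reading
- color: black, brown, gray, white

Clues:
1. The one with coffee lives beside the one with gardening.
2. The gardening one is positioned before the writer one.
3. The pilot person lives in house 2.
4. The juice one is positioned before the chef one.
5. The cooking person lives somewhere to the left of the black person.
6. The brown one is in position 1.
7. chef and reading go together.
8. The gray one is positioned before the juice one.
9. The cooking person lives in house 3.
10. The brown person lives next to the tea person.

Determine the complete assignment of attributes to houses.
Solution:

House | Job | Drink | Hobby | Color
-----------------------------------
  1   | nurse | coffee | painting | brown
  2   | pilot | tea | gardening | gray
  3   | writer | juice | cooking | white
  4   | chef | soda | reading | black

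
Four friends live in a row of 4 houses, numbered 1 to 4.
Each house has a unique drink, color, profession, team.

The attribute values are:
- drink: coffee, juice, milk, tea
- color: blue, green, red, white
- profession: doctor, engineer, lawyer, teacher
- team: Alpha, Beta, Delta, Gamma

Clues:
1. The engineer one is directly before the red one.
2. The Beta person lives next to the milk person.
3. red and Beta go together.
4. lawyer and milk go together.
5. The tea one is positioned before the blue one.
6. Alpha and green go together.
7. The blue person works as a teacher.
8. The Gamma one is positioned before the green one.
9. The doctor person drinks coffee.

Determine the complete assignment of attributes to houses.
Solution:

House | Drink | Color | Profession | Team
-----------------------------------------
  1   | tea | white | engineer | Gamma
  2   | coffee | red | doctor | Beta
  3   | milk | green | lawyer | Alpha
  4   | juice | blue | teacher | Delta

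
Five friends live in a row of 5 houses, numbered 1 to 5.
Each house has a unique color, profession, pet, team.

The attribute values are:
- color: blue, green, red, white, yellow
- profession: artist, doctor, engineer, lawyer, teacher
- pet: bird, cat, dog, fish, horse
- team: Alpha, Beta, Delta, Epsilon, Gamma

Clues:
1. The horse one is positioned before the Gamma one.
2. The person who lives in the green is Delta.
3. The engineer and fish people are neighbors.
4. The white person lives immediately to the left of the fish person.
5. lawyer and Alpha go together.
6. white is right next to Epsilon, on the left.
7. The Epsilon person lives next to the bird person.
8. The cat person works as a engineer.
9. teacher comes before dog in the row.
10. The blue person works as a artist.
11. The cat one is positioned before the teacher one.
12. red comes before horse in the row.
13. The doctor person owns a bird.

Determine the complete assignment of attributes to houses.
Solution:

House | Color | Profession | Pet | Team
---------------------------------------
  1   | white | engineer | cat | Beta
  2   | red | teacher | fish | Epsilon
  3   | green | doctor | bird | Delta
  4   | yellow | lawyer | horse | Alpha
  5   | blue | artist | dog | Gamma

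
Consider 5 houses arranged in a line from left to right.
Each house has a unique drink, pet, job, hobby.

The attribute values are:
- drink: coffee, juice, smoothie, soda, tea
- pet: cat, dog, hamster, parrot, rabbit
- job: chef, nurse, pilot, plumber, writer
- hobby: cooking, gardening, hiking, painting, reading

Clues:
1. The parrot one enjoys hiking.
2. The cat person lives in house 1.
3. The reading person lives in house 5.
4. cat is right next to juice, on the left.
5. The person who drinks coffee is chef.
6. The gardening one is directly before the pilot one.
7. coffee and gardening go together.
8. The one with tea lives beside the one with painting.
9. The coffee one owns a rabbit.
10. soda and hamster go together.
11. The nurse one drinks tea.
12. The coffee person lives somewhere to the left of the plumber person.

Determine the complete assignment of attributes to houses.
Solution:

House | Drink | Pet | Job | Hobby
---------------------------------
  1   | tea | cat | nurse | cooking
  2   | juice | dog | writer | painting
  3   | coffee | rabbit | chef | gardening
  4   | smoothie | parrot | pilot | hiking
  5   | soda | hamster | plumber | reading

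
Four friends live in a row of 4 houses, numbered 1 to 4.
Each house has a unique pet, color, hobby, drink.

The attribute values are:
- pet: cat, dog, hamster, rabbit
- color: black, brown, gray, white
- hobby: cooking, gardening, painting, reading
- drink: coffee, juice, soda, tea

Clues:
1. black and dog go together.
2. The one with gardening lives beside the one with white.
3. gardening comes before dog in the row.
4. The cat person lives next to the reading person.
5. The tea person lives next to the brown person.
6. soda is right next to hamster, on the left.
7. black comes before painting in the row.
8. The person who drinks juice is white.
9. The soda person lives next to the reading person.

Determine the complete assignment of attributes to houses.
Solution:

House | Pet | Color | Hobby | Drink
-----------------------------------
  1   | cat | gray | gardening | soda
  2   | hamster | white | reading | juice
  3   | dog | black | cooking | tea
  4   | rabbit | brown | painting | coffee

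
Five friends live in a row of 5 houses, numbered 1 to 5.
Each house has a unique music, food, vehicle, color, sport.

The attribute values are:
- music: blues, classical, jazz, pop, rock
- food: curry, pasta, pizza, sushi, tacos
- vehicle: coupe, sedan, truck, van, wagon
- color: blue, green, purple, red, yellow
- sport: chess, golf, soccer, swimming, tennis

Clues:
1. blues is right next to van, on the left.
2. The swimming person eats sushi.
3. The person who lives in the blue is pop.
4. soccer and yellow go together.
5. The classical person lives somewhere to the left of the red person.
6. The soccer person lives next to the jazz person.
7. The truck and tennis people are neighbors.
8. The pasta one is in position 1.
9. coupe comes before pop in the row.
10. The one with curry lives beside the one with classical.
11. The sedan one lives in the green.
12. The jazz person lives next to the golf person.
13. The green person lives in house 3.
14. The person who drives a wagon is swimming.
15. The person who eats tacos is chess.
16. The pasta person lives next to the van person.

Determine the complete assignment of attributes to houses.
Solution:

House | Music | Food | Vehicle | Color | Sport
----------------------------------------------
  1   | blues | pasta | truck | yellow | soccer
  2   | jazz | curry | van | purple | tennis
  3   | classical | pizza | sedan | green | golf
  4   | rock | tacos | coupe | red | chess
  5   | pop | sushi | wagon | blue | swimming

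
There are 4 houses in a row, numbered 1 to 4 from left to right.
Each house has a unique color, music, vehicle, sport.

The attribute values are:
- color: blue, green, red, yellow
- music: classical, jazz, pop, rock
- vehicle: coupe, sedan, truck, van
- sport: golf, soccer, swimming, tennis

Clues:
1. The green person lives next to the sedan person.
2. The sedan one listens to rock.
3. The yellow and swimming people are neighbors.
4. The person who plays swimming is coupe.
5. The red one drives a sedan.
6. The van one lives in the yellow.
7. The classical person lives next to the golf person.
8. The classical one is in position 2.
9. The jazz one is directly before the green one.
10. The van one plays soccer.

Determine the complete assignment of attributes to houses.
Solution:

House | Color | Music | Vehicle | Sport
---------------------------------------
  1   | yellow | jazz | van | soccer
  2   | green | classical | coupe | swimming
  3   | red | rock | sedan | golf
  4   | blue | pop | truck | tennis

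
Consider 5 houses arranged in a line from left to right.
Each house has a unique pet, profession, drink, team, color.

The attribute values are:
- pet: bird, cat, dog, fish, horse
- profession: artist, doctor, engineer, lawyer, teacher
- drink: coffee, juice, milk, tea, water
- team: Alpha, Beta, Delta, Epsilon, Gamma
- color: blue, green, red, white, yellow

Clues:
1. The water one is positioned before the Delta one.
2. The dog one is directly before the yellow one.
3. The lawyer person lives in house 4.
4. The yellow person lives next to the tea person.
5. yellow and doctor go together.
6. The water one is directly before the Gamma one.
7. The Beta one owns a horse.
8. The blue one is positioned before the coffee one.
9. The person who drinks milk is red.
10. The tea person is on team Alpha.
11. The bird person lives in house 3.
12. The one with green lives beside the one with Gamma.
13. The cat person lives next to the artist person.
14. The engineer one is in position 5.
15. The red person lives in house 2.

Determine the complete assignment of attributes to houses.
Solution:

House | Pet | Profession | Drink | Team | Color
-----------------------------------------------
  1   | cat | teacher | water | Epsilon | green
  2   | dog | artist | milk | Gamma | red
  3   | bird | doctor | juice | Delta | yellow
  4   | fish | lawyer | tea | Alpha | blue
  5   | horse | engineer | coffee | Beta | white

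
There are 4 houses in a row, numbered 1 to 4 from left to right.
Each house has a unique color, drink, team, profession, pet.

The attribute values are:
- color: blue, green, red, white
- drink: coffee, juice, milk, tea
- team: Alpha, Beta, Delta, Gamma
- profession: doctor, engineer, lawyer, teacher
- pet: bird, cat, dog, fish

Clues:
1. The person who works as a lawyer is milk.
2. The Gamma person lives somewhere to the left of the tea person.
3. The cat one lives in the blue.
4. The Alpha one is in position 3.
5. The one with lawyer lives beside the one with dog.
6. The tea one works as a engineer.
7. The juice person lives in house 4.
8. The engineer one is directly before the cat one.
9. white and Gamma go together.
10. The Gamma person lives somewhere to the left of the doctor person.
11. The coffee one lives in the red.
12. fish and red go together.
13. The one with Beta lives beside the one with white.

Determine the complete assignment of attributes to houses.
Solution:

House | Color | Drink | Team | Profession | Pet
-----------------------------------------------
  1   | red | coffee | Beta | teacher | fish
  2   | white | milk | Gamma | lawyer | bird
  3   | green | tea | Alpha | engineer | dog
  4   | blue | juice | Delta | doctor | cat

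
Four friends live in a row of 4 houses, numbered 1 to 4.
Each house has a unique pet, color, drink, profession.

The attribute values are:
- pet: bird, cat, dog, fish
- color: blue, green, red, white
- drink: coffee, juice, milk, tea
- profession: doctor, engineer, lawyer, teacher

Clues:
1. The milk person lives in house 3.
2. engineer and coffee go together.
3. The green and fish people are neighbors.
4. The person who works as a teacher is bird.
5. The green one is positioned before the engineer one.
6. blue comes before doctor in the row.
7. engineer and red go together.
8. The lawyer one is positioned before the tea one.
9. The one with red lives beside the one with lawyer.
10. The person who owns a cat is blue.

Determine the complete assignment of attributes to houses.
Solution:

House | Pet | Color | Drink | Profession
----------------------------------------
  1   | bird | green | juice | teacher
  2   | fish | red | coffee | engineer
  3   | cat | blue | milk | lawyer
  4   | dog | white | tea | doctor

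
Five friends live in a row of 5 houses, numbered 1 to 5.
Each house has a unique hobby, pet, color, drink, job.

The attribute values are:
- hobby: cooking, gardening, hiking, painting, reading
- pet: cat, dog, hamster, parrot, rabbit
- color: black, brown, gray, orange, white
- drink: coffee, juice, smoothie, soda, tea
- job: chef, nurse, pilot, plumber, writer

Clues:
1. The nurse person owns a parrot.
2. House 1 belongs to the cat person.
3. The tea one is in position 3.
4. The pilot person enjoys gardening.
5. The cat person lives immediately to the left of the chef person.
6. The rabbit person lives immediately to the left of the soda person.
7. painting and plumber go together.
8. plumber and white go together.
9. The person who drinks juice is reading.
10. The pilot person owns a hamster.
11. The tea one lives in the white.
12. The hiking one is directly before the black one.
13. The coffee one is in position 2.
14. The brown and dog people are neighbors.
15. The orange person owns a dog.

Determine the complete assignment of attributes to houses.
Solution:

House | Hobby | Pet | Color | Drink | Job
-----------------------------------------
  1   | reading | cat | brown | juice | writer
  2   | cooking | dog | orange | coffee | chef
  3   | painting | rabbit | white | tea | plumber
  4   | hiking | parrot | gray | soda | nurse
  5   | gardening | hamster | black | smoothie | pilot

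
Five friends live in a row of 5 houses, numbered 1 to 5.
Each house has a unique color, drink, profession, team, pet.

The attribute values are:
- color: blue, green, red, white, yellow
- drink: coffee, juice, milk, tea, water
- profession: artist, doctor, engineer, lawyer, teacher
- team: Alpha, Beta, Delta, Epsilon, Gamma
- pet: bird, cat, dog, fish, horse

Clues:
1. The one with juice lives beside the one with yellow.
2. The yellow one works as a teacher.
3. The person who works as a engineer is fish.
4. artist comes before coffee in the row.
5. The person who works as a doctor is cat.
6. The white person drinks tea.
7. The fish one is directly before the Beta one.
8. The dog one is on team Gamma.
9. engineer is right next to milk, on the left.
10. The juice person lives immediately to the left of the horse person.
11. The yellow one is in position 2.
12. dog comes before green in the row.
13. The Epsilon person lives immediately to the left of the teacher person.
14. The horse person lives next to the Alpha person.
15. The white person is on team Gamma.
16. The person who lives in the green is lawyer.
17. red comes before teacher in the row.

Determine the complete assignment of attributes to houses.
Solution:

House | Color | Drink | Profession | Team | Pet
-----------------------------------------------
  1   | red | juice | engineer | Epsilon | fish
  2   | yellow | milk | teacher | Beta | horse
  3   | blue | water | doctor | Alpha | cat
  4   | white | tea | artist | Gamma | dog
  5   | green | coffee | lawyer | Delta | bird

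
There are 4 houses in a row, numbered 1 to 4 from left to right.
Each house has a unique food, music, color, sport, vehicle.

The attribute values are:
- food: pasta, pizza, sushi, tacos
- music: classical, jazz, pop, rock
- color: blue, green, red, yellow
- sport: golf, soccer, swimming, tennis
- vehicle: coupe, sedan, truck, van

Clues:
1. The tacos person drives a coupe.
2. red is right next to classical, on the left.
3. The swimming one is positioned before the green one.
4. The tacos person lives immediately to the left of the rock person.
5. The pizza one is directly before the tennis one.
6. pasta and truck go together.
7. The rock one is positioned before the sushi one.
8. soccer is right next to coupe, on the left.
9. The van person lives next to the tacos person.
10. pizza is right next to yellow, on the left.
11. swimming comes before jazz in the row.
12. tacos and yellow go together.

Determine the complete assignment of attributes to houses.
Solution:

House | Food | Music | Color | Sport | Vehicle
----------------------------------------------
  1   | pizza | pop | red | soccer | van
  2   | tacos | classical | yellow | tennis | coupe
  3   | pasta | rock | blue | swimming | truck
  4   | sushi | jazz | green | golf | sedan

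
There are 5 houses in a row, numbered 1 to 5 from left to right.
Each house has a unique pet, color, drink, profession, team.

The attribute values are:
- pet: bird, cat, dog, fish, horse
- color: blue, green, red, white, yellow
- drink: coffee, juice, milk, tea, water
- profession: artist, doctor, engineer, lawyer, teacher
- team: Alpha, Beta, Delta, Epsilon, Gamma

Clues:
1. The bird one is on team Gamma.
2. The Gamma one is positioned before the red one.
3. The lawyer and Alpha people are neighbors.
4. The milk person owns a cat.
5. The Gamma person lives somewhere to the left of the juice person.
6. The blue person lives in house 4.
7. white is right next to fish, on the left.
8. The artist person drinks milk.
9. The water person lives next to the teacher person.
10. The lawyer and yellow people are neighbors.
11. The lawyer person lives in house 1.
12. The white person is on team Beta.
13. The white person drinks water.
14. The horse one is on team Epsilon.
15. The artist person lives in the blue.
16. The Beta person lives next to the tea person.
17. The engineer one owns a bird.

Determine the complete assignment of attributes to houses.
Solution:

House | Pet | Color | Drink | Profession | Team
-----------------------------------------------
  1   | dog | white | water | lawyer | Beta
  2   | fish | yellow | tea | teacher | Alpha
  3   | bird | green | coffee | engineer | Gamma
  4   | cat | blue | milk | artist | Delta
  5   | horse | red | juice | doctor | Epsilon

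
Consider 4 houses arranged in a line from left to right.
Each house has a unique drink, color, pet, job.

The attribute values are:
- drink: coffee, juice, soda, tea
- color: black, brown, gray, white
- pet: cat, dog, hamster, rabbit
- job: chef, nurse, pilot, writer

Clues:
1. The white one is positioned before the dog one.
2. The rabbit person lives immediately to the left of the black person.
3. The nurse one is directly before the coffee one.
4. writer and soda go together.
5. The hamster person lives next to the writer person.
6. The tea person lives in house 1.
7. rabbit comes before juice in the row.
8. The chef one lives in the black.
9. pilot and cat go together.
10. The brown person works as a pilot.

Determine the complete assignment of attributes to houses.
Solution:

House | Drink | Color | Pet | Job
---------------------------------
  1   | tea | white | rabbit | nurse
  2   | coffee | black | hamster | chef
  3   | soda | gray | dog | writer
  4   | juice | brown | cat | pilot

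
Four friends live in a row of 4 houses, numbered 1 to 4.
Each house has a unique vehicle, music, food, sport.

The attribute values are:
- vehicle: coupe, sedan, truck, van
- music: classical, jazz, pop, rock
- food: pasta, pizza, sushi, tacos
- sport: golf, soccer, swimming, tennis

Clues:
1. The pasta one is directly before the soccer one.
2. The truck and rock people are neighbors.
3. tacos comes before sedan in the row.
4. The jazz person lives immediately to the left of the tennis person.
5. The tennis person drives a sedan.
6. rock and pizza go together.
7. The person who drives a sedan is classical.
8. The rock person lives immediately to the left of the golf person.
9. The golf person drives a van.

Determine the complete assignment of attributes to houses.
Solution:

House | Vehicle | Music | Food | Sport
--------------------------------------
  1   | truck | pop | pasta | swimming
  2   | coupe | rock | pizza | soccer
  3   | van | jazz | tacos | golf
  4   | sedan | classical | sushi | tennis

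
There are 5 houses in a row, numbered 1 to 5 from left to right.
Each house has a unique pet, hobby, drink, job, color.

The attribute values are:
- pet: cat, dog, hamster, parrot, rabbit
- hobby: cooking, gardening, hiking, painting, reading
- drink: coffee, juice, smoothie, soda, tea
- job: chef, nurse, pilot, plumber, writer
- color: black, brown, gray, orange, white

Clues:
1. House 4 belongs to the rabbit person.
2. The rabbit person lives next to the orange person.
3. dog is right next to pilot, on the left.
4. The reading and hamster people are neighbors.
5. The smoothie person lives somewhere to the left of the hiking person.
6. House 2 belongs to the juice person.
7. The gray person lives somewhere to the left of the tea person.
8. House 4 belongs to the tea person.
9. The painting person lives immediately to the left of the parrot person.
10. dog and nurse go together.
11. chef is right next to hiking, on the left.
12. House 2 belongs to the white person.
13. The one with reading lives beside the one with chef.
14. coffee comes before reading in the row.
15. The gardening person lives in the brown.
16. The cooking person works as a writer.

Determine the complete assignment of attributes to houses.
Solution:

House | Pet | Hobby | Drink | Job | Color
-----------------------------------------
  1   | dog | painting | coffee | nurse | gray
  2   | parrot | reading | juice | pilot | white
  3   | hamster | gardening | smoothie | chef | brown
  4   | rabbit | hiking | tea | plumber | black
  5   | cat | cooking | soda | writer | orange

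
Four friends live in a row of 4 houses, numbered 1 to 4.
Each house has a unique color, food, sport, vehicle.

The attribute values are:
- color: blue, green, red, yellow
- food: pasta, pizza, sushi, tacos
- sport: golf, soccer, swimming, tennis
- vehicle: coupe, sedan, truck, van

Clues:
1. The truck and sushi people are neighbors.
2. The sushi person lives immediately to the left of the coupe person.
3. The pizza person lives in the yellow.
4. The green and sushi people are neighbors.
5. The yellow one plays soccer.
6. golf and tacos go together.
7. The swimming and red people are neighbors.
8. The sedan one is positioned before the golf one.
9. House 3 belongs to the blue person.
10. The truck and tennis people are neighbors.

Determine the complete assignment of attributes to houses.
Solution:

House | Color | Food | Sport | Vehicle
--------------------------------------
  1   | green | pasta | swimming | truck
  2   | red | sushi | tennis | sedan
  3   | blue | tacos | golf | coupe
  4   | yellow | pizza | soccer | van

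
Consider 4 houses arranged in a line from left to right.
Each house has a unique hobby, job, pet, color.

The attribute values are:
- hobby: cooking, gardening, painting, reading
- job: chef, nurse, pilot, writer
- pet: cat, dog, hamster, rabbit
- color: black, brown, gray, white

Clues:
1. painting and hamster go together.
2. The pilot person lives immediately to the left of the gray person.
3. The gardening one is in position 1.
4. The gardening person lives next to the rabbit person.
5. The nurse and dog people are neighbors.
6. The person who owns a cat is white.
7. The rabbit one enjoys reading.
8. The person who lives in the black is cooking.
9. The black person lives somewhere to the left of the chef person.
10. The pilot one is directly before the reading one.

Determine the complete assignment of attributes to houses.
Solution:

House | Hobby | Job | Pet | Color
---------------------------------
  1   | gardening | pilot | cat | white
  2   | reading | nurse | rabbit | gray
  3   | cooking | writer | dog | black
  4   | painting | chef | hamster | brown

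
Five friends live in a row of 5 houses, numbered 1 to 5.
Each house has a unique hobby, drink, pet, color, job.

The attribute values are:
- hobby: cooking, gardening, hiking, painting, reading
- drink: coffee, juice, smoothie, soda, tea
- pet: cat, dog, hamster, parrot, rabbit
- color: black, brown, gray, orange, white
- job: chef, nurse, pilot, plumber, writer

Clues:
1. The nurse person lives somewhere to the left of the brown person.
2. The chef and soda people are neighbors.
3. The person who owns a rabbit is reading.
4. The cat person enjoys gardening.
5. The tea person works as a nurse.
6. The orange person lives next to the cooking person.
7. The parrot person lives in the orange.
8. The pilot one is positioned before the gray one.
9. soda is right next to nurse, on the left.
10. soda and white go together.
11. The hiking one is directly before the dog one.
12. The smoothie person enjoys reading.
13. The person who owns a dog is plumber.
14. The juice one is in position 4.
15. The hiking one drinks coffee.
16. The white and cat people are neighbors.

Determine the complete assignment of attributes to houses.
Solution:

House | Hobby | Drink | Pet | Color | Job
-----------------------------------------
  1   | hiking | coffee | parrot | orange | chef
  2   | cooking | soda | dog | white | plumber
  3   | gardening | tea | cat | black | nurse
  4   | painting | juice | hamster | brown | pilot
  5   | reading | smoothie | rabbit | gray | writer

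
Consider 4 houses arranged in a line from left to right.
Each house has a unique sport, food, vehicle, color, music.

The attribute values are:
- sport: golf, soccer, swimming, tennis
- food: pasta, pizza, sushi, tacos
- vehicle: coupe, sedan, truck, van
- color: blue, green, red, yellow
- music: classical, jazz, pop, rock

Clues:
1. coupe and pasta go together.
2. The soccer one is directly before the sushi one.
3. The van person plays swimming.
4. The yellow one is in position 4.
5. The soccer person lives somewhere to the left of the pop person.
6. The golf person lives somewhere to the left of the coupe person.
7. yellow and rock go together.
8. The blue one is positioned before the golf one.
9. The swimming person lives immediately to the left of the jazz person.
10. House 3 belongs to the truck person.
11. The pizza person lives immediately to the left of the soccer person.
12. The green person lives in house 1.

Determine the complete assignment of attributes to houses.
Solution:

House | Sport | Food | Vehicle | Color | Music
----------------------------------------------
  1   | swimming | pizza | van | green | classical
  2   | soccer | tacos | sedan | blue | jazz
  3   | golf | sushi | truck | red | pop
  4   | tennis | pasta | coupe | yellow | rock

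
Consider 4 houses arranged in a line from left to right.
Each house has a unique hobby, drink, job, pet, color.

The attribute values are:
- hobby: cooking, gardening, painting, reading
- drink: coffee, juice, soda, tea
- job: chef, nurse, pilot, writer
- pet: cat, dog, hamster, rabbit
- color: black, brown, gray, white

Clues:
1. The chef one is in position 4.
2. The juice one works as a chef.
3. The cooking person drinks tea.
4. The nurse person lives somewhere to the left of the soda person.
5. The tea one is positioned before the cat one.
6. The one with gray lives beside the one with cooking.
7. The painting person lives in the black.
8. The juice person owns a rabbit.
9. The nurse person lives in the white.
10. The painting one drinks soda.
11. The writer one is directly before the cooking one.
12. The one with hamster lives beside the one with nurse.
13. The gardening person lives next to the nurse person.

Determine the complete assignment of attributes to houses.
Solution:

House | Hobby | Drink | Job | Pet | Color
-----------------------------------------
  1   | gardening | coffee | writer | hamster | gray
  2   | cooking | tea | nurse | dog | white
  3   | painting | soda | pilot | cat | black
  4   | reading | juice | chef | rabbit | brown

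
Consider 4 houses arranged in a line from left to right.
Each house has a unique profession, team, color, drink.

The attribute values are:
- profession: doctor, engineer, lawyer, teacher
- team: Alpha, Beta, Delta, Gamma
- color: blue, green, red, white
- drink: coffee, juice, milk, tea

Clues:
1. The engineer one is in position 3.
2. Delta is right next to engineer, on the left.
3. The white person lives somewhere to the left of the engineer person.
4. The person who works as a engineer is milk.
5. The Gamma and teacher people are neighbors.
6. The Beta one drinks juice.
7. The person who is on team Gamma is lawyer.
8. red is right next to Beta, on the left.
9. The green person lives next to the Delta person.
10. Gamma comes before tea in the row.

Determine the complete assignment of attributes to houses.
Solution:

House | Profession | Team | Color | Drink
-----------------------------------------
  1   | lawyer | Gamma | green | coffee
  2   | teacher | Delta | white | tea
  3   | engineer | Alpha | red | milk
  4   | doctor | Beta | blue | juice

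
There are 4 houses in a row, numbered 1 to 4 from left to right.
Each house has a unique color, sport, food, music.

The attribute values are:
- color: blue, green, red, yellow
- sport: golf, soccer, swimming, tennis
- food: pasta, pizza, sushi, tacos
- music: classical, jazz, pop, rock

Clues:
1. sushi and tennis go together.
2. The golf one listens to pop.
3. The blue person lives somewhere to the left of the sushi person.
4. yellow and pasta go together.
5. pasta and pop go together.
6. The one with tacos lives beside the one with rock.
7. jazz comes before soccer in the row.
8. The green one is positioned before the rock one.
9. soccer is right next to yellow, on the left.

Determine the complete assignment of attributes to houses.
Solution:

House | Color | Sport | Food | Music
------------------------------------
  1   | green | swimming | tacos | jazz
  2   | blue | soccer | pizza | rock
  3   | yellow | golf | pasta | pop
  4   | red | tennis | sushi | classical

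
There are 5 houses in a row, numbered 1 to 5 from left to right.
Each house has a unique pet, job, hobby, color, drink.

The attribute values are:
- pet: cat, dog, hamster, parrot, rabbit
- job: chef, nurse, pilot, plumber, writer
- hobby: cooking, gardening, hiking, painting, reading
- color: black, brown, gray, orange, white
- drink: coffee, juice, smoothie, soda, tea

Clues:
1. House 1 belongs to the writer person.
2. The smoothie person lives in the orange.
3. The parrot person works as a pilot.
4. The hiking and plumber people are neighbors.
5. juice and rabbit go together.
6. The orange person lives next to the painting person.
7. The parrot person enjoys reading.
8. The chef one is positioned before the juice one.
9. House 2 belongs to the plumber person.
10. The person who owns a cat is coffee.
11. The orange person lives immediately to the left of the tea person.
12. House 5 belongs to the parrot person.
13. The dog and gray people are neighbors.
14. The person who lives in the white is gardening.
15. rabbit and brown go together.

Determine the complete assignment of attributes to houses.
Solution:

House | Pet | Job | Hobby | Color | Drink
-----------------------------------------
  1   | dog | writer | hiking | orange | smoothie
  2   | hamster | plumber | painting | gray | tea
  3   | cat | chef | gardening | white | coffee
  4   | rabbit | nurse | cooking | brown | juice
  5   | parrot | pilot | reading | black | soda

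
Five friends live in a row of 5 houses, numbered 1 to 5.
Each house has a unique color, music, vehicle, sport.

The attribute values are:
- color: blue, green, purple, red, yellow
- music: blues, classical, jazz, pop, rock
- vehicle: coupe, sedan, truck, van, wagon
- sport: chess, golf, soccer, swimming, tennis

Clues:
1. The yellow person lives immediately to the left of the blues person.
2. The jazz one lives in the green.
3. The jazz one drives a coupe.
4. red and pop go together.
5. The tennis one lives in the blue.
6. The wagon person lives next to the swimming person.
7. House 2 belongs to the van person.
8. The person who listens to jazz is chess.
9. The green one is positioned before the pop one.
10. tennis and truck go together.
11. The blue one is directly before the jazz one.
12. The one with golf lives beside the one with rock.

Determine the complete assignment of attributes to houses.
Solution:

House | Color | Music | Vehicle | Sport
---------------------------------------
  1   | purple | classical | wagon | golf
  2   | yellow | rock | van | swimming
  3   | blue | blues | truck | tennis
  4   | green | jazz | coupe | chess
  5   | red | pop | sedan | soccer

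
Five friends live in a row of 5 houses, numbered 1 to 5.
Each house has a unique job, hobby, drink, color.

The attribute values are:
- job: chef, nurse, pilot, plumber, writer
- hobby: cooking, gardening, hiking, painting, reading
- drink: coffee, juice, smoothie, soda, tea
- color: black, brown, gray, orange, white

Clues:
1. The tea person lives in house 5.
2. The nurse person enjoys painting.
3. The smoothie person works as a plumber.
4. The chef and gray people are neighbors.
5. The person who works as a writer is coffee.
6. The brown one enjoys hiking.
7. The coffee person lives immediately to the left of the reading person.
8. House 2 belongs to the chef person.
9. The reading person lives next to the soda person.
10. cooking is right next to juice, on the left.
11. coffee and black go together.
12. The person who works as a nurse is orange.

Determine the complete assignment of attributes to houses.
Solution:

House | Job | Hobby | Drink | Color
-----------------------------------
  1   | writer | cooking | coffee | black
  2   | chef | reading | juice | white
  3   | pilot | gardening | soda | gray
  4   | plumber | hiking | smoothie | brown
  5   | nurse | painting | tea | orange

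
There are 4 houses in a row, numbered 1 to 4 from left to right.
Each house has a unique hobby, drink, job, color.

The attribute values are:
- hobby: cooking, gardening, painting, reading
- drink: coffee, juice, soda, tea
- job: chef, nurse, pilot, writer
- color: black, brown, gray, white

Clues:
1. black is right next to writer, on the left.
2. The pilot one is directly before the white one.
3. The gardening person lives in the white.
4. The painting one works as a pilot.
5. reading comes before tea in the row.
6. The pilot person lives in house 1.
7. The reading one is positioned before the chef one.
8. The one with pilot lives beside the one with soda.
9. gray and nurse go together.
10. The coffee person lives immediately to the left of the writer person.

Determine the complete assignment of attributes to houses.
Solution:

House | Hobby | Drink | Job | Color
-----------------------------------
  1   | painting | coffee | pilot | black
  2   | gardening | soda | writer | white
  3   | reading | juice | nurse | gray
  4   | cooking | tea | chef | brown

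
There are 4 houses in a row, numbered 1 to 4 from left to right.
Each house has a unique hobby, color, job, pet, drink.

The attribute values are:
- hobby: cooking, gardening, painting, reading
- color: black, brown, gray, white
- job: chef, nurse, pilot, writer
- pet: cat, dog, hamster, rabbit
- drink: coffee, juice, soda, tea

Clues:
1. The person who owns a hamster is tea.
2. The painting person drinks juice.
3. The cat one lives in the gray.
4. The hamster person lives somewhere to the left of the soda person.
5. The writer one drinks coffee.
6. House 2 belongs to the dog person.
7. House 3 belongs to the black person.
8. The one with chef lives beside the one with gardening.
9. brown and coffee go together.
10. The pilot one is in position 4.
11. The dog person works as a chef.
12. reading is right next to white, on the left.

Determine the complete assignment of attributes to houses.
Solution:

House | Hobby | Color | Job | Pet | Drink
-----------------------------------------
  1   | reading | brown | writer | rabbit | coffee
  2   | painting | white | chef | dog | juice
  3   | gardening | black | nurse | hamster | tea
  4   | cooking | gray | pilot | cat | soda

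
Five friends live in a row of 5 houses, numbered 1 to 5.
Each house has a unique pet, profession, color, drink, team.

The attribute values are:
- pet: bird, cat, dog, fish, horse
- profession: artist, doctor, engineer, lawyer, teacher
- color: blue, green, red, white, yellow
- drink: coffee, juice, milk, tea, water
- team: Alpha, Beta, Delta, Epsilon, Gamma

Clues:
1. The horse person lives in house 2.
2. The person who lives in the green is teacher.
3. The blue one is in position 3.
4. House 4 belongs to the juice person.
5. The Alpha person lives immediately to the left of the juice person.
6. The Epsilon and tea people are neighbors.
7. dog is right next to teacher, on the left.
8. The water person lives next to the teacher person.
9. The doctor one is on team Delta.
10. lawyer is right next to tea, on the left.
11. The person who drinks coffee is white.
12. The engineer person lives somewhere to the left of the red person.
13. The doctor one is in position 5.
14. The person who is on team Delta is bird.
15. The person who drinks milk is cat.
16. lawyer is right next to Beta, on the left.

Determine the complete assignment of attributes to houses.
Solution:

House | Pet | Profession | Color | Drink | Team
-----------------------------------------------
  1   | dog | lawyer | yellow | water | Epsilon
  2   | horse | teacher | green | tea | Beta
  3   | cat | engineer | blue | milk | Alpha
  4   | fish | artist | red | juice | Gamma
  5   | bird | doctor | white | coffee | Delta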